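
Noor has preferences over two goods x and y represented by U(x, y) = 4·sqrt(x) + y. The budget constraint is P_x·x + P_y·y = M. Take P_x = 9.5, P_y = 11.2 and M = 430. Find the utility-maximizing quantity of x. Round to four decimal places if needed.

x* = 5.5597

Thus x* = (2·P_y/P_x)² — independent of M — with the rest of income spent on y.
Plugging in: x* = (2·11.2/9.5)² = 5.5597.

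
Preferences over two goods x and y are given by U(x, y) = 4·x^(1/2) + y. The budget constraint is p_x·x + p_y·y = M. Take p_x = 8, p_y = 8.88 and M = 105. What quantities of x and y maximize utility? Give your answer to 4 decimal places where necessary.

Set MRS = p_x/p_y: 2·x^(−1/2) = p_x/p_y.
Thus x* = (2·p_y/p_x)² — independent of M — with the rest of income spent on y.
Plugging in: x* = (2·8.88/8)² = 4.9284, y* = 7.3843.

x* = 4.9284, y* = 7.3843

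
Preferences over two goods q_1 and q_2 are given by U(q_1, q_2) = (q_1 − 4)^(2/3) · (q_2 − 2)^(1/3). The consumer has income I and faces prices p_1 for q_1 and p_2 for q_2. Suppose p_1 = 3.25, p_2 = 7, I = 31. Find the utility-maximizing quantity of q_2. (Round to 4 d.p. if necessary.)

Let q_1' = q_1−4, q_2' = q_2−2. MRS = 2·q_2'/q_1' = p_1/p_2.
Substituting into the budget: q_1* = 4 + 2/3·(I − 4·p_1 − 2·p_2)/p_1, and q_2* = 2 + 1/3·(…)/p_2.
Discretionary income = 31 − 4·3.25 − 2·7 = 4; q_2* = 2 + 1/3·4/7 = 2.1905.

q_2* = 2.1905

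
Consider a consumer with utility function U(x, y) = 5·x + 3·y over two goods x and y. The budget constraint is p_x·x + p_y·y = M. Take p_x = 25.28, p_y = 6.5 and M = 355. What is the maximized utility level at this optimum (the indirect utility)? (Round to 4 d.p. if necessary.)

V = 163.8462

Linear utility — the consumer picks whichever good has higher MU/price: 5/25.28 = 0.1978 vs 3/6.5 = 0.4615.
y gives more utility per dollar, so spend all income on y: y* = M/p_y, x* = 0.
Numerically: x* = 0, y* = 54.6154.
Utility at the optimum: U(0, 54.6154) = 163.8462.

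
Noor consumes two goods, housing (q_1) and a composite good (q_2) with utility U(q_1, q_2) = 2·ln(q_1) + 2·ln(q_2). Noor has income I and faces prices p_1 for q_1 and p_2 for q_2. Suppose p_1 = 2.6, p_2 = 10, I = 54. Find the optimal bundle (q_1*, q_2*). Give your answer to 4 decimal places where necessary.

q_1* = 10.3846, q_2* = 2.7

Tangency: MRS = q_2/q_1 = p_1/p_2.
Rearranging, p_2·q_2 = p_1·q_1. Substituting into the budget gives p_1·q_1·(1 + 1) = I.
Demand: q_1*(p_1,p_2,I) = 0.5·I/p_1 and q_2* = 0.5·I/p_2.
At p_1=2.6, p_2=10, I=54: q_1* = 0.5·54/2.6 = 10.3846, q_2* = 2.7.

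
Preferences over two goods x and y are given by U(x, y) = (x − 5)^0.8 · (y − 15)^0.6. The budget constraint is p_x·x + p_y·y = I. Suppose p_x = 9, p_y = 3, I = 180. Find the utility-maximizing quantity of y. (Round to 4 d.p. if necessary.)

After buying the subsistence bundle (5, 15), a share 4/7 of the remaining income goes to x: x* = 5 + 4/7·(I − 5p_x − 15p_y)/p_x.
Discretionary income = 180 − 5·9 − 15·3 = 90; y* = 15 + 3/7·90/3 = 27.8571.

y* = 27.8571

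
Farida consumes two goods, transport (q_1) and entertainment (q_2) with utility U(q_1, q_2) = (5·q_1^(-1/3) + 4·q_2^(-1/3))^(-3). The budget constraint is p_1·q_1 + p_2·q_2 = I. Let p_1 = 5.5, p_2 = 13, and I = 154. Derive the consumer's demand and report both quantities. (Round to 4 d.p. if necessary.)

q_1* = 13.6662, q_2* = 6.0643

From the CES first-order condition, (5/4)·(q_2/q_1)^(4/3) = p_1/p_2.
Solve for the ratio: q_2/q_1 = [(4/5)·p_1/p_2]^(0.75).
Substitute q_2 = (q_2/q_1)·q_1 into the budget: q_1* = I/(p_1 + p_2·(q_2/q_1)).
Numerically q_2/q_1 = 0.443743, so q_1* = 154/(5.5 + 13·0.443743) = 13.6662 and q_2* = 0.443743·13.6662 = 6.0643.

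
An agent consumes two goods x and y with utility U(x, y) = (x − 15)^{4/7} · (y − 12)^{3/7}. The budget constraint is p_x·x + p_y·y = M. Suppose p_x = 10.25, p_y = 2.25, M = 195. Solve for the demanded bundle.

MRS = (4/3)·(y−12)/(x−15). Tangency with p_x/p_y gives y−12 = (3/4)·(p_x/p_y)·(x−15).
Substituting into the budget: x* = 15 + 4/7·(M − 15·p_x − 12·p_y)/p_x, and y* = 12 + 3/7·(…)/p_y.
Discretionary income = 195 − 15·10.25 − 12·2.25 = 14.25; x* = 15 + 4/7·14.25/10.25 = 15.7944; y* = 12 + 3/7·14.25/2.25 = 14.7143.

x* = 15.7944, y* = 14.7143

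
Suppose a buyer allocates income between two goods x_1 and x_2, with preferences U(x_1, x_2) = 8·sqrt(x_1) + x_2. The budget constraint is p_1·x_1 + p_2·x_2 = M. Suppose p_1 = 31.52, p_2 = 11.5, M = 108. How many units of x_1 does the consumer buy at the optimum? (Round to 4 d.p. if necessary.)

Utility is quasi-linear in x_2; the FOC for x_1 is 4/√x_1 = p_1/p_2.
Thus x_1* = (4·p_2/p_1)² — independent of M — with the rest of income spent on x_2.
Plugging in: x_1* = (4·11.5/31.52)² = 2.1298.

x_1* = 2.1298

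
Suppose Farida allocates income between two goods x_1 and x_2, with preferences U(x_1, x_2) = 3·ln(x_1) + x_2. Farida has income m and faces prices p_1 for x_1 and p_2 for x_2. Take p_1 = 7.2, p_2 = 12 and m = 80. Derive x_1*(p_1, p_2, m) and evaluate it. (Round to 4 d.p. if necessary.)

So x_1*(p_1,p_2) = 3·p_2/p_1, independent of income; and x_2* = (m − 3·p_2)/p_2.
At the given prices: x_1* = 3·12/7.2 = 5.

x_1* = 5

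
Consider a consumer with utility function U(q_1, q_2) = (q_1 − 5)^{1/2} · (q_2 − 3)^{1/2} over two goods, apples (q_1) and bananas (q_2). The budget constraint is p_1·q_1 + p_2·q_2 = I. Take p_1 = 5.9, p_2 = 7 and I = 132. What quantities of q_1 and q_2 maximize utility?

MRS = (q_2−3)/(q_1−5). Tangency with p_1/p_2 gives q_2−3 = (p_1/p_2)·(q_1−5).
After buying the subsistence bundle (5, 3), a share 0.5 of the remaining income goes to q_1: q_1* = 5 + 0.5·(I − 5p_1 − 3p_2)/p_1.
Discretionary income = 132 − 5·5.9 − 3·7 = 81.5; q_1* = 5 + 0.5·81.5/5.9 = 11.9068; q_2* = 3 + 0.5·81.5/7 = 8.8214.

q_1* = 11.9068, q_2* = 8.8214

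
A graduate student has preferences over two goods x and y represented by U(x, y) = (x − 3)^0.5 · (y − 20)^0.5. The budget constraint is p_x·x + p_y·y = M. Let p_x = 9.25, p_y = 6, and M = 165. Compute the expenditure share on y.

share on y = 0.7795

MRS = (y−20)/(x−3). Tangency with p_x/p_y gives y−20 = (p_x/p_y)·(x−3).
Substituting into the budget: x* = 3 + 0.5·(M − 3·p_x − 20·p_y)/p_x, and y* = 20 + 0.5·(…)/p_y.
Discretionary income = 165 − 3·9.25 − 20·6 = 17.25; x* = 3 + 0.5·17.25/9.25 = 3.9324; y* = 20 + 0.5·17.25/6 = 21.4375.
Expenditure on y: 6·21.4375 = 128.625; share = 0.7795.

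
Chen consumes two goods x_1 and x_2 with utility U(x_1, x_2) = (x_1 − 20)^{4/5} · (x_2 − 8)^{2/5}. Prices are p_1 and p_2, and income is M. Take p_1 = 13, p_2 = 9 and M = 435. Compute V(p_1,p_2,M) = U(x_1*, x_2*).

MRS = 2·(x_2−8)/(x_1−20). Tangency with p_1/p_2 gives x_2−8 = (1/2)·(p_1/p_2)·(x_1−20).
After buying the subsistence bundle (20, 8), a share 2/3 of the remaining income goes to x_1: x_1* = 20 + 2/3·(M − 20p_1 − 8p_2)/p_1.
Discretionary income = 435 − 20·13 − 8·9 = 103; x_1* = 20 + 2/3·103/13 = 25.2821; x_2* = 8 + 1/3·103/9 = 11.8148.
Utility at the optimum: U(25.2821, 11.8148) = 6.4689.

V = 6.4689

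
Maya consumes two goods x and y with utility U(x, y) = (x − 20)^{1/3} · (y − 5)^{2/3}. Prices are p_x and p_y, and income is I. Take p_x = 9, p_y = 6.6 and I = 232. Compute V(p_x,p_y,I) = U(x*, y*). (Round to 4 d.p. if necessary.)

Let x' = x−20, y' = y−5. MRS = (1/2)·y'/x' = p_x/p_y.
Substituting into the budget: x* = 20 + 1/3·(I − 20·p_x − 5·p_y)/p_x, and y* = 5 + 2/3·(…)/p_y.
Discretionary income = 232 − 20·9 − 5·6.6 = 19; x* = 20 + 1/3·19/9 = 20.7037; y* = 5 + 2/3·19/6.6 = 6.9192.
Utility at the optimum: U(20.7037, 6.9192) = 1.3736.

V = 1.3736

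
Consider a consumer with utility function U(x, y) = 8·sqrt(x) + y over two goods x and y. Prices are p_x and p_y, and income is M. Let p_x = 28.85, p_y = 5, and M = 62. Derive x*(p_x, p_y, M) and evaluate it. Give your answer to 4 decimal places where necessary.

MU_x = 4/√x, MU_y = 1. Tangency: 4/√x = p_x/p_y.
Thus x* = (4·p_y/p_x)² — independent of M — with the rest of income spent on y.
Plugging in: x* = (4·5/28.85)² = 0.4806.

x* = 0.4806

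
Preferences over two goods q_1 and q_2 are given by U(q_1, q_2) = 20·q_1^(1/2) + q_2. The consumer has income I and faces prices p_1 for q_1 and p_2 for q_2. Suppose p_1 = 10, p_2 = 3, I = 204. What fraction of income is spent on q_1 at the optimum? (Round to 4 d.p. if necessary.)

share on q_1 = 0.4412

MU_q_1 = 10/√q_1, MU_q_2 = 1. Tangency: 10/√q_1 = p_1/p_2.
Thus q_1* = (10·p_2/p_1)² — independent of I — with the rest of income spent on q_2.
Plugging in: q_1* = (10·3/10)² = 9, q_2* = 38.
Expenditure on q_1: 10·9 = 90; share = 0.4412.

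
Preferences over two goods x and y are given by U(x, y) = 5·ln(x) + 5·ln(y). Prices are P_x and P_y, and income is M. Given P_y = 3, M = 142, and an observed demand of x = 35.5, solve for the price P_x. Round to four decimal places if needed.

P_x = 2

MU_x/MU_y = (5·y)/(5·x); tangency sets this equal to P_x/P_y.
Rearranging, P_y·y = P_x·x. Substituting into the budget gives P_x·x·(1 + 1) = M.
Demand: x*(P_x,P_y,M) = 0.5·M/P_x and y* = 0.5·M/P_y.
Set x* = 35.5 in the demand function and solve for P_x: P_x = 2.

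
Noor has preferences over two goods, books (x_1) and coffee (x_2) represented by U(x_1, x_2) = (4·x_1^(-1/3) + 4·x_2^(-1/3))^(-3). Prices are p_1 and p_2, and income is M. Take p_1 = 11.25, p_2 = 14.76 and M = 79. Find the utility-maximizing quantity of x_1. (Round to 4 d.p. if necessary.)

Substitute x_2 = (x_2/x_1)·x_1 into the budget: x_1* = M/(p_1 + p_2·(x_2/x_1)).
Numerically x_2/x_1 = 0.815736, so x_1* = 79/(11.25 + 14.76·0.815736) = 3.392.

x_1* = 3.392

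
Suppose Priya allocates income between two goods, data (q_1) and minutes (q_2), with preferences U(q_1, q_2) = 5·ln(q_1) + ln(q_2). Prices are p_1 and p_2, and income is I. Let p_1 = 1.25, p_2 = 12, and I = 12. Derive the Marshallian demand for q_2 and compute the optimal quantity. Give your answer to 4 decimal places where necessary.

Tangency: MRS = 5·q_2/q_1 = p_1/p_2.
Rearranging, p_2·q_2 = (1/5)·p_1·q_1. Substituting into the budget gives p_1·q_1·(1 + (1/5)) = I.
Demand: q_1*(p_1,p_2,I) = 5/6·I/p_1 and q_2* = 1/6·I/p_2.
At p_1=1.25, p_2=12, I=12: q_2* = 1/6·12/12 = 0.1667.

q_2* = 0.1667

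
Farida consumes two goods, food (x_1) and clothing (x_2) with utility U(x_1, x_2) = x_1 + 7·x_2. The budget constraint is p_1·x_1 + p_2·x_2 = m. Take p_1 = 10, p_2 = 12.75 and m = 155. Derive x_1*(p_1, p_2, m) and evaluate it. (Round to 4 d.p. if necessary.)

x_1* = 0

Perfect substitutes: compare marginal utility per dollar. 1/p_1 vs 7/p_2 → 0.1 vs 0.549.
x_2 gives more utility per dollar, so spend all income on x_2: x_2* = m/p_2, x_1* = 0.
Numerically: x_1* = 0, x_2* = 12.1569.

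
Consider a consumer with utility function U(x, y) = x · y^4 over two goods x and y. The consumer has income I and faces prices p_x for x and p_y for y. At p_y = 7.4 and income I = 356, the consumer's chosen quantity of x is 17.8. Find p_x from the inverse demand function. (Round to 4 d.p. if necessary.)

MU_x/MU_y = (y)/(4·x); tangency sets this equal to p_x/p_y.
Rearranging, p_y·y = 4·p_x·x. Substituting into the budget gives p_x·x·(1 + 4) = I.
Demand: x*(p_x,p_y,I) = 0.2·I/p_x and y* = 0.8·I/p_y.
Set x* = 17.8 in the demand function and solve for p_x: p_x = 4.

p_x = 4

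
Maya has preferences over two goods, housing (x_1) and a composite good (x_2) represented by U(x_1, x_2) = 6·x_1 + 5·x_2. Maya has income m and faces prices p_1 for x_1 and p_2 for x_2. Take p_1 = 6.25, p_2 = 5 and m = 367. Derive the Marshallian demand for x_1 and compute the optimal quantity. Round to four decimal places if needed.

x_1* = 0

Linear utility — the consumer picks whichever good has higher MU/price: 6/6.25 = 0.96 vs 5/5 = 1.
x_2 gives more utility per dollar, so spend all income on x_2: x_2* = m/p_2, x_1* = 0.
Numerically: x_1* = 0, x_2* = 73.4.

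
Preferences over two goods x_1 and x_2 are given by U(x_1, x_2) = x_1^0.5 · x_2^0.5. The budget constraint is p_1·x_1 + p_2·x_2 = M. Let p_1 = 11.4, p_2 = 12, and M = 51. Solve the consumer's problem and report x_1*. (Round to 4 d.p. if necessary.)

x_1* = 2.2368

Tangency: MRS = x_2/x_1 = p_1/p_2.
So 0.5·p_2·x_2 = 0.5·p_1·x_1; combined with the budget, a share 0.5 of income goes to x_1.
Demand: x_1*(p_1,p_2,M) = 0.5·M/p_1 and x_2* = 0.5·M/p_2.
At p_1=11.4, p_2=12, M=51: x_1* = 0.5·51/11.4 = 2.2368.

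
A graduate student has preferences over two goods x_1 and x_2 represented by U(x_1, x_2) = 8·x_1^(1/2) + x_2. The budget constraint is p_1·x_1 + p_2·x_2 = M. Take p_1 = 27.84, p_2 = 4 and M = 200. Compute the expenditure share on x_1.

share on x_1 = 0.046

Plugging in: x_1* = (4·4/27.84)² = 0.3303, x_2* = 47.7011.
Expenditure on x_1: 27.84·0.3303 = 9.1954; share = 0.046.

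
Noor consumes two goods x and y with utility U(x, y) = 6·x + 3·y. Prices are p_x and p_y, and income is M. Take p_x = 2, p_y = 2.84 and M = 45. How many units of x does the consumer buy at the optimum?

Perfect substitutes: compare marginal utility per dollar. 6/p_x vs 3/p_y → 3 vs 1.0563.
x gives more utility per dollar, so spend all income on x: x* = M/p_x, y* = 0.
Numerically: x* = 22.5, y* = 0.

x* = 22.5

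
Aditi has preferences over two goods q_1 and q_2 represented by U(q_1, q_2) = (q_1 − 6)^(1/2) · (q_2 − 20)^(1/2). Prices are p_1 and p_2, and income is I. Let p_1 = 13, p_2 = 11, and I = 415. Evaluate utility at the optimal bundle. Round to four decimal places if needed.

Substituting into the budget: q_1* = 6 + 0.5·(I − 6·p_1 − 20·p_2)/p_1, and q_2* = 20 + 0.5·(…)/p_2.
Discretionary income = 415 − 6·13 − 20·11 = 117; q_1* = 6 + 0.5·117/13 = 10.5; q_2* = 20 + 0.5·117/11 = 25.3182.
Utility at the optimum: U(10.5, 25.3182) = 4.892.

V = 4.892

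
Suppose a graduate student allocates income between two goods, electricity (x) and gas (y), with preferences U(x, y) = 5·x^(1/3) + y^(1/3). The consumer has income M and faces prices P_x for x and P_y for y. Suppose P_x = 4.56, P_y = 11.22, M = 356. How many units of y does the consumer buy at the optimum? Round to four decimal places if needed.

Numerically y/x = 0.023174, so x* = 356/(4.56 + 11.22·0.023174) = 73.8587 and y* = 0.023174·73.8587 = 1.7116.

y* = 1.7116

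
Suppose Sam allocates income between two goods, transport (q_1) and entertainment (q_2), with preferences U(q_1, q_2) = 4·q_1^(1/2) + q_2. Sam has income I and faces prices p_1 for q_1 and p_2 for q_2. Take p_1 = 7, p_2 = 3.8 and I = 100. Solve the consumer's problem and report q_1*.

q_1* = 1.1788

Set MRS = p_1/p_2: 2·q_1^(−1/2) = p_1/p_2.
Thus q_1* = (2·p_2/p_1)² — independent of I — with the rest of income spent on q_2.
Plugging in: q_1* = (2·3.8/7)² = 1.1788.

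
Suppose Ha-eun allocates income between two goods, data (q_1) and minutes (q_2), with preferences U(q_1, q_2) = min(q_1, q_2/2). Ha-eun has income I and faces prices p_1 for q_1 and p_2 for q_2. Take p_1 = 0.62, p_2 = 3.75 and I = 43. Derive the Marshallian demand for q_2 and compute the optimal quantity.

Leontief preferences: the optimum is at the kink where q_1/1 = q_2/2, i.e. q_2 = 2·q_1.
Budget: p_1·q_1 + p_2·2·q_1 = I, so (p_1 + 2·p_2)·q_1 = I.
Demand: q_1*(p_1,p_2,I) = I/(p_1 + 2·p_2), q_2* = 2·I/(p_1 + 2·p_2).
Here 0.62 + 2·3.75 = 8.12, giving q_2* = 10.5911.

q_2* = 10.5911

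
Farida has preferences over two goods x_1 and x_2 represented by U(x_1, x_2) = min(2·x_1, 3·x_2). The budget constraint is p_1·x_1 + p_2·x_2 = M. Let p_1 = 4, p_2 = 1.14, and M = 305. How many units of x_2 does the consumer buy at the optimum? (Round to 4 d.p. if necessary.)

x_2* = 42.7171

With perfect complements, no substitution: consume in ratio x_1:x_2 = 3:2.
Budget: p_1·x_1 + p_2·(2/3)·x_1 = M, so (3·p_1 + 2·p_2)·x_1 = 3·M.
Demand: x_1*(p_1,p_2,M) = 3·M/(3·p_1 + 2·p_2), x_2* = 2·M/(3·p_1 + 2·p_2).
Here 3·4 + 2·1.14 = 14.28, giving x_2* = 42.7171.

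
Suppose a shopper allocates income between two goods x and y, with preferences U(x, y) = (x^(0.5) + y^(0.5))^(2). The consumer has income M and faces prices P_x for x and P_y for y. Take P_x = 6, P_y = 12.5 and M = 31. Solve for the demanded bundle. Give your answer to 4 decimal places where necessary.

x* = 3.491, y* = 0.8043

Numerically y/x = 0.2304, so x* = 31/(6 + 12.5·0.2304) = 3.491 and y* = 0.2304·3.491 = 0.8043.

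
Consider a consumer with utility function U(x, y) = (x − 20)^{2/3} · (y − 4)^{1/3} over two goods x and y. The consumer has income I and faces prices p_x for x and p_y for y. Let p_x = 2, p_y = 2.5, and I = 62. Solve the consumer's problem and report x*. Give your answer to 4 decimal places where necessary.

After buying the subsistence bundle (20, 4), a share 2/3 of the remaining income goes to x: x* = 20 + 2/3·(I − 20p_x − 4p_y)/p_x.
Discretionary income = 62 − 20·2 − 4·2.5 = 12; x* = 20 + 2/3·12/2 = 24.

x* = 24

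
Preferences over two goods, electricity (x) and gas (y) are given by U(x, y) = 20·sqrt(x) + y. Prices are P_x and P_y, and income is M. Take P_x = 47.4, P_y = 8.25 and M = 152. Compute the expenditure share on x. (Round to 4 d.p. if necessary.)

share on x = 0.9447

Plugging in: x* = (10·8.25/47.4)² = 3.0294, y* = 1.0192.
Expenditure on x: 47.4·3.0294 = 143.5918; share = 0.9447.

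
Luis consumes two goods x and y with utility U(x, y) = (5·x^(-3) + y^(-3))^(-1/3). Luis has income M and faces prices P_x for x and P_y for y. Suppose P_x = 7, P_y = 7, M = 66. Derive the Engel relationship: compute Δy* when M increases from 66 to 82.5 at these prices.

Δy* = 0.9446

Substitute y = (y/x)·x into the budget: x* = M/(P_x + P_y·(y/x)).
Numerically y/x = 0.66874, so x* = 66/(7 + 7·0.66874) = 5.6501 and y* = 0.66874·5.6501 = 3.7785.
At M' = 82.5: y* = 4.7231. Change: 4.7231 − 3.7785 = 0.9446.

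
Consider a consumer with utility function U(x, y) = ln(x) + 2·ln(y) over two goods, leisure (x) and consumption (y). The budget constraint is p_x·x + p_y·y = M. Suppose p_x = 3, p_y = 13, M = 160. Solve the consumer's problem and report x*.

x* = 17.7778

Tangency: MRS = (1/2)·y/x = p_x/p_y.
So p_y·y = 2·p_x·x; combined with the budget, a share 1/3 of income goes to x.
Demand: x*(p_x,p_y,M) = 1/3·M/p_x and y* = 2/3·M/p_y.
At p_x=3, p_y=13, M=160: x* = 1/3·160/3 = 17.7778.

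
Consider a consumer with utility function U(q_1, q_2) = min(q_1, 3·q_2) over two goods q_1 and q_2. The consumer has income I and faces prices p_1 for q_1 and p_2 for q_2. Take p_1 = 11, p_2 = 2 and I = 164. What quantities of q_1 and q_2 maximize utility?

Here 3·11 + 2 = 35, giving q_1* = 14.0571 and q_2* = 4.6857.

q_1* = 14.0571, q_2* = 4.6857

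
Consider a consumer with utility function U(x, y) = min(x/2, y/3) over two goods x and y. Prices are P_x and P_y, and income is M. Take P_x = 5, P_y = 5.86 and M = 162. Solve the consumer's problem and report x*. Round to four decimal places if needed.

x* = 11.7476

With perfect complements, no substitution: consume in ratio x:y = 2:3.
Budget: P_x·x + P_y·(3/2)·x = M, so (2·P_x + 3·P_y)·x = 2·M.
Demand: x*(P_x,P_y,M) = 2·M/(2·P_x + 3·P_y), y* = 3·M/(2·P_x + 3·P_y).
Here 2·5 + 3·5.86 = 27.58, giving x* = 11.7476.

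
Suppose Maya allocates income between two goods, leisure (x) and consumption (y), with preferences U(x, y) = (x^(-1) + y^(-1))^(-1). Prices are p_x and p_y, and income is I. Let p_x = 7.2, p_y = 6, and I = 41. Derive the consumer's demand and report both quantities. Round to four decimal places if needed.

From the CES first-order condition, (y/x)^(2) = p_x/p_y.
Solve for the ratio: y/x = [p_x/p_y]^(0.5).
Substitute y = (y/x)·x into the budget: x* = I/(p_x + p_y·(y/x)).
Numerically y/x = 1.095445, so x* = 41/(7.2 + 6·1.095445) = 2.9769 and y* = 1.095445·2.9769 = 3.261.

x* = 2.9769, y* = 3.261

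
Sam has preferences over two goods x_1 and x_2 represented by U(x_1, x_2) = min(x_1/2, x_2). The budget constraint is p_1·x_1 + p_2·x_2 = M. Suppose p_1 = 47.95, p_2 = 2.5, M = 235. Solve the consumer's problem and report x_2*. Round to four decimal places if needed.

x_2* = 2.3882

Leontief preferences: the optimum is at the kink where x_1/2 = x_2/1, i.e. x_2 = (1/2)·x_1.
Budget: p_1·x_1 + p_2·(1/2)·x_1 = M, so (2·p_1 + p_2)·x_1 = 2·M.
Demand: x_1*(p_1,p_2,M) = 2·M/(2·p_1 + p_2), x_2* = M/(2·p_1 + p_2).
Here 2·47.95 + 2.5 = 98.4, giving x_2* = 2.3882.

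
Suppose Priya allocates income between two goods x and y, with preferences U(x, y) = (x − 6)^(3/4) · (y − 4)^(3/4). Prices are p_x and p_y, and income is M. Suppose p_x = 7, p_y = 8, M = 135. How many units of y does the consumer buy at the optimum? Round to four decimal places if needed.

y* = 7.8125

This is Cobb-Douglas in (x−6, y−4): tangency gives 0.75·p_y·(y−4) = 0.75·p_x·(x−6).
After buying the subsistence bundle (6, 4), a share 0.5 of the remaining income goes to x: x* = 6 + 0.5·(M − 6p_x − 4p_y)/p_x.
Discretionary income = 135 − 6·7 − 4·8 = 61; y* = 4 + 0.5·61/8 = 7.8125.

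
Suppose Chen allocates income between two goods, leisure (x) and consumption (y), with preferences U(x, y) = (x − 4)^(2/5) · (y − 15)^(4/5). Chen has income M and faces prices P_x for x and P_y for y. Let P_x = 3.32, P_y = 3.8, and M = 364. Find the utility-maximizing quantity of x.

x* = 33.49

Let x' = x−4, y' = y−15. MRS = (1/2)·y'/x' = P_x/P_y.
After buying the subsistence bundle (4, 15), a share 1/3 of the remaining income goes to x: x* = 4 + 1/3·(M − 4P_x − 15P_y)/P_x.
Discretionary income = 364 − 4·3.32 − 15·3.8 = 293.72; x* = 4 + 1/3·293.72/3.32 = 33.49.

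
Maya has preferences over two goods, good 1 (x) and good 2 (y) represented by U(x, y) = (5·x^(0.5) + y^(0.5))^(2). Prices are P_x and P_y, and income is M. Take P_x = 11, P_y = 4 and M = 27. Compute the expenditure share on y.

MRS = MU_x/MU_y = 5·(y/x)^(0.5). Set equal to P_x/P_y.
Hence y/x = ((1/5)·P_x/P_y)^(1/(0.5)), i.e. raised to the 2 power.
Substitute y = (y/x)·x into the budget: x* = M/(P_x + P_y·(y/x)).
Numerically y/x = 0.3025, so x* = 27/(11 + 4·0.3025) = 2.2113 and y* = 0.3025·2.2113 = 0.6689.
Expenditure on y: 4·0.6689 = 2.6757; share = 0.0991.

share on y = 0.0991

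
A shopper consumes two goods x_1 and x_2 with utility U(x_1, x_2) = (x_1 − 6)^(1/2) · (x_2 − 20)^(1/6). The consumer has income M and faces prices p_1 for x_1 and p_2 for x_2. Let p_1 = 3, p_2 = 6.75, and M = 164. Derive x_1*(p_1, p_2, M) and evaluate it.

MRS = 3·(x_2−20)/(x_1−6). Tangency with p_1/p_2 gives x_2−20 = (1/3)·(p_1/p_2)·(x_1−6).
Substituting into the budget: x_1* = 6 + 0.75·(M − 6·p_1 − 20·p_2)/p_1, and x_2* = 20 + 0.25·(…)/p_2.
Discretionary income = 164 − 6·3 − 20·6.75 = 11; x_1* = 6 + 0.75·11/3 = 8.75.

x_1* = 8.75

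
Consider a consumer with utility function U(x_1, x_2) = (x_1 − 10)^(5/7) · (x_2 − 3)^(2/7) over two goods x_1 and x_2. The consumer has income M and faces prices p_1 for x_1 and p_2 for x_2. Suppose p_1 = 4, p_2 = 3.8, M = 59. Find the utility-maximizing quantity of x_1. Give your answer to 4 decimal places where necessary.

Discretionary income = 59 − 10·4 − 3·3.8 = 7.6; x_1* = 10 + 5/7·7.6/4 = 11.3571.

x_1* = 11.3571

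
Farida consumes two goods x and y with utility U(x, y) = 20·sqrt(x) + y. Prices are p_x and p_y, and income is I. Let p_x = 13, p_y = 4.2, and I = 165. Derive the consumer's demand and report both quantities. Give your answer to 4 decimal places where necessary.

x* = 10.4379, y* = 6.978

Plugging in: x* = (10·4.2/13)² = 10.4379, y* = 6.978.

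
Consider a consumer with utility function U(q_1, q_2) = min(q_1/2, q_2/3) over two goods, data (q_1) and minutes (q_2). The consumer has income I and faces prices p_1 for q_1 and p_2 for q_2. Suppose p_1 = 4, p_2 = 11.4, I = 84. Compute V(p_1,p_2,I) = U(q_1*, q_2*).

V = 1.9905

Leontief preferences: the optimum is at the kink where q_1/2 = q_2/3, i.e. q_2 = (3/2)·q_1.
Budget: p_1·q_1 + p_2·(3/2)·q_1 = I, so (2·p_1 + 3·p_2)·q_1 = 2·I.
Demand: q_1*(p_1,p_2,I) = 2·I/(2·p_1 + 3·p_2), q_2* = 3·I/(2·p_1 + 3·p_2).
Here 2·4 + 3·11.4 = 42.2, giving q_1* = 3.981 and q_2* = 5.9716.
Utility at the optimum: U(3.981, 5.9716) = 1.9905.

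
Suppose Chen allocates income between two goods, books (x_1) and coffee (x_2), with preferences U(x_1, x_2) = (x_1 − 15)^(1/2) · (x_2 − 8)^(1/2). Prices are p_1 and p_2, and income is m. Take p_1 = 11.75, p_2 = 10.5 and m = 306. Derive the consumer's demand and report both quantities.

x_1* = 16.9468, x_2* = 10.1786

Discretionary income = 306 − 15·11.75 − 8·10.5 = 45.75; x_1* = 15 + 0.5·45.75/11.75 = 16.9468; x_2* = 8 + 0.5·45.75/10.5 = 10.1786.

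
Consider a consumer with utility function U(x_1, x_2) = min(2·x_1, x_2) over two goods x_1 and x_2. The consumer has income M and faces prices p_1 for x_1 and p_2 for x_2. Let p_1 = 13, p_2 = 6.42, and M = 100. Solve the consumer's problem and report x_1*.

x_1* = 3.87

Here 13 + 2·6.42 = 25.84, giving x_1* = 3.87.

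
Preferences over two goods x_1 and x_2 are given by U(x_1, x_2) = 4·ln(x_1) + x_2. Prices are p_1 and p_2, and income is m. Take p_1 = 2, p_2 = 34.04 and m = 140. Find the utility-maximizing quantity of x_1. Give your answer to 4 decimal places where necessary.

At the given prices: x_1* = 4·34.04/2 = 68.08.

x_1* = 68.08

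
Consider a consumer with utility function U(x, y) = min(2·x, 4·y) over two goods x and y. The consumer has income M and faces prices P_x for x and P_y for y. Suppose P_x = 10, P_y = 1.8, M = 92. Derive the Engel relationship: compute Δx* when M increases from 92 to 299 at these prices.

Δx* = 18.9908

Leontief preferences: the optimum is at the kink where x/4 = y/2, i.e. y = (1/2)·x.
Budget: P_x·x + P_y·(1/2)·x = M, so (4·P_x + 2·P_y)·x = 4·M.
Demand: x*(P_x,P_y,M) = 4·M/(4·P_x + 2·P_y), y* = 2·M/(4·P_x + 2·P_y).
Here 4·10 + 2·1.8 = 43.6, giving x* = 8.4404.
At M' = 299: x* = 27.4312. Change: 27.4312 − 8.4404 = 18.9908.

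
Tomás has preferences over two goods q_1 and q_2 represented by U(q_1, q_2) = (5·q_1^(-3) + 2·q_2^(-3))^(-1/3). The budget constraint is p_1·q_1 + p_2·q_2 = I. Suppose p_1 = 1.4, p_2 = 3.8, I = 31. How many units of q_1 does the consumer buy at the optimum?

MRS = MU_q_1/MU_q_2 = (5/2)·(q_2/q_1)^(4). Set equal to p_1/p_2.
Hence q_2/q_1 = ((2/5)·p_1/p_2)^(1/(4)), i.e. raised to the 0.25 power.
With the ratio pinned down, the budget gives q_1* = I/(p_1 + p_2·(q_2/q_1)) and q_2* = (q_2/q_1)·q_1*.
Numerically q_2/q_1 = 0.619585, so q_1* = 31/(1.4 + 3.8·0.619585) = 8.2569.

q_1* = 8.2569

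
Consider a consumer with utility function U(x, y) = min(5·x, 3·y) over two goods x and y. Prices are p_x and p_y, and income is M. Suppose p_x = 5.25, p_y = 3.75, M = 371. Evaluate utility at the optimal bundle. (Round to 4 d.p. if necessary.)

With perfect complements, no substitution: consume in ratio x:y = 3:5.
Budget: p_x·x + p_y·(5/3)·x = M, so (3·p_x + 5·p_y)·x = 3·M.
Demand: x*(p_x,p_y,M) = 3·M/(3·p_x + 5·p_y), y* = 5·M/(3·p_x + 5·p_y).
Here 3·5.25 + 5·3.75 = 34.5, giving x* = 32.2609 and y* = 53.7681.
Utility at the optimum: U(32.2609, 53.7681) = 161.3043.

V = 161.3043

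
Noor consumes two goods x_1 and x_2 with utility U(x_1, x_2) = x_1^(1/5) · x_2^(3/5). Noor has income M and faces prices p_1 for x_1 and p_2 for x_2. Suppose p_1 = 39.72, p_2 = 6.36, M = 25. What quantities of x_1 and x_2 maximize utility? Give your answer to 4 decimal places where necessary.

MU_x_1/MU_x_2 = (0.2·x_2)/(0.6·x_1); tangency sets this equal to p_1/p_2.
Rearranging, p_2·x_2 = 3·p_1·x_1. Substituting into the budget gives p_1·x_1·(1 + 3) = M.
Demand: x_1*(p_1,p_2,M) = 0.25·M/p_1 and x_2* = 0.75·M/p_2.
At p_1=39.72, p_2=6.36, M=25: x_1* = 0.25·25/39.72 = 0.1574, x_2* = 2.9481.

x_1* = 0.1574, x_2* = 2.9481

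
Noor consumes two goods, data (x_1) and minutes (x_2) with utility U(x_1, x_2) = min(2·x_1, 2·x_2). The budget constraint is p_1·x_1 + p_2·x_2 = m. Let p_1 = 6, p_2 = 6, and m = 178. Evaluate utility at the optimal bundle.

With perfect complements, no substitution: consume in ratio x_1:x_2 = 2:2.
Budget: p_1·x_1 + p_2·x_1 = m, so (2·p_1 + 2·p_2)·x_1 = 2·m.
Demand: x_1*(p_1,p_2,m) = 2·m/(2·p_1 + 2·p_2), x_2* = 2·m/(2·p_1 + 2·p_2).
Here 2·6 + 2·6 = 24, giving x_1* = 14.8333 and x_2* = 14.8333.
Utility at the optimum: U(14.8333, 14.8333) = 29.6667.

V = 29.6667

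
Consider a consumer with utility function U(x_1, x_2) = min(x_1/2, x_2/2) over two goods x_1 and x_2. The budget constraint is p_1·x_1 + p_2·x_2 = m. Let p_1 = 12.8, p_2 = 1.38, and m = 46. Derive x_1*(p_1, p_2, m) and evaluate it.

With perfect complements, no substitution: consume in ratio x_1:x_2 = 2:2.
Budget: p_1·x_1 + p_2·x_1 = m, so (2·p_1 + 2·p_2)·x_1 = 2·m.
Demand: x_1*(p_1,p_2,m) = 2·m/(2·p_1 + 2·p_2), x_2* = 2·m/(2·p_1 + 2·p_2).
Here 2·12.8 + 2·1.38 = 28.36, giving x_1* = 3.244.

x_1* = 3.244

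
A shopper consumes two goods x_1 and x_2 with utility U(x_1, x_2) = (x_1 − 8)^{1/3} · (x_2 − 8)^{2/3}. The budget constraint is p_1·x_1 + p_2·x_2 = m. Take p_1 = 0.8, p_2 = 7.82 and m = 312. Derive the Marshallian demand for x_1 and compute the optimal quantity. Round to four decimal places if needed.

x_1* = 109.2667

Substituting into the budget: x_1* = 8 + 1/3·(m − 8·p_1 − 8·p_2)/p_1, and x_2* = 8 + 2/3·(…)/p_2.
Discretionary income = 312 − 8·0.8 − 8·7.82 = 243.04; x_1* = 8 + 1/3·243.04/0.8 = 109.2667.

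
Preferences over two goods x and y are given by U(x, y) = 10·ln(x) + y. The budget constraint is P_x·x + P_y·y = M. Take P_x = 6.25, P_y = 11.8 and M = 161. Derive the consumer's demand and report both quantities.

At the given prices: x* = 10·11.8/6.25 = 18.88, and y* = 3.6441.

x* = 18.88, y* = 3.6441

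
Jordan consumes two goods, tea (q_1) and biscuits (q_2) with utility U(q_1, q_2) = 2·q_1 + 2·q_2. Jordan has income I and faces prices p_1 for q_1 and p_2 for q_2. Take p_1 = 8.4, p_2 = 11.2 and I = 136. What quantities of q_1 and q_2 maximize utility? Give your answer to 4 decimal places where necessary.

q_1 gives more utility per dollar, so spend all income on q_1: q_1* = I/p_1, q_2* = 0.
Numerically: q_1* = 16.1905, q_2* = 0.

q_1* = 16.1905, q_2* = 0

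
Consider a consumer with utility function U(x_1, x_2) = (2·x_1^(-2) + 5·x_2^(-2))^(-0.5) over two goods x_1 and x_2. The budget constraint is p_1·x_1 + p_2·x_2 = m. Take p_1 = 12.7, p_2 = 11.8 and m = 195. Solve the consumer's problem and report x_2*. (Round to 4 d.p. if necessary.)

x_2* = 9.3163

From the CES first-order condition, (2/5)·(x_2/x_1)^(3) = p_1/p_2.
Hence x_2/x_1 = ((5/2)·p_1/p_2)^(1/(3)), i.e. raised to the 1/3 power.
Substitute x_2 = (x_2/x_1)·x_1 into the budget: x_1* = m/(p_1 + p_2·(x_2/x_1)).
Numerically x_2/x_1 = 1.390872, so x_1* = 195/(12.7 + 11.8·1.390872) = 6.6982 and x_2* = 1.390872·6.6982 = 9.3163.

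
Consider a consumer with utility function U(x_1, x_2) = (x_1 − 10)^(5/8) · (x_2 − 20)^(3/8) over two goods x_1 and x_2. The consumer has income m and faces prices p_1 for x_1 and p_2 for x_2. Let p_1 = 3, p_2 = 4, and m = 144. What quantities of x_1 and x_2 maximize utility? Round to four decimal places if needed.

MRS = (5/3)·(x_2−20)/(x_1−10). Tangency with p_1/p_2 gives x_2−20 = (3/5)·(p_1/p_2)·(x_1−10).
After buying the subsistence bundle (10, 20), a share 0.625 of the remaining income goes to x_1: x_1* = 10 + 0.625·(m − 10p_1 − 20p_2)/p_1.
Discretionary income = 144 − 10·3 − 20·4 = 34; x_1* = 10 + 0.625·34/3 = 17.0833; x_2* = 20 + 0.375·34/4 = 23.1875.

x_1* = 17.0833, x_2* = 23.1875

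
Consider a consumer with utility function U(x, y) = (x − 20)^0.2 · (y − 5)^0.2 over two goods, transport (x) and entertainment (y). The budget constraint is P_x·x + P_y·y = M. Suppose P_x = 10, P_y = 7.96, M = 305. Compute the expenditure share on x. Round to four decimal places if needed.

After buying the subsistence bundle (20, 5), a share 0.5 of the remaining income goes to x: x* = 20 + 0.5·(M − 20P_x − 5P_y)/P_x.
Discretionary income = 305 − 20·10 − 5·7.96 = 65.2; x* = 20 + 0.5·65.2/10 = 23.26; y* = 5 + 0.5·65.2/7.96 = 9.0955.
Expenditure on x: 10·23.26 = 232.6; share = 0.7626.

share on x = 0.7626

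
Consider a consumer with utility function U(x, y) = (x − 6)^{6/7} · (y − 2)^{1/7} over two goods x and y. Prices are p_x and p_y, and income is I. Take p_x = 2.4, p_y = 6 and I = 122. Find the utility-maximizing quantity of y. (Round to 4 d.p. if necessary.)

Let x' = x−6, y' = y−2. MRS = 6·y'/x' = p_x/p_y.
After buying the subsistence bundle (6, 2), a share 6/7 of the remaining income goes to x: x* = 6 + 6/7·(I − 6p_x − 2p_y)/p_x.
Discretionary income = 122 − 6·2.4 − 2·6 = 95.6; y* = 2 + 1/7·95.6/6 = 4.2762.

y* = 4.2762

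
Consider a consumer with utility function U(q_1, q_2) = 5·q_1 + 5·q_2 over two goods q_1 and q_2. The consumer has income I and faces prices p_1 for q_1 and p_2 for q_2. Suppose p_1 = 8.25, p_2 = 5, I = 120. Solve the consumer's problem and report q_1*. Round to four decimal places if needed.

Linear utility — the consumer picks whichever good has higher MU/price: 5/8.25 = 0.6061 vs 5/5 = 1.
q_2 gives more utility per dollar, so spend all income on q_2: q_2* = I/p_2, q_1* = 0.
Numerically: q_1* = 0, q_2* = 24.

q_1* = 0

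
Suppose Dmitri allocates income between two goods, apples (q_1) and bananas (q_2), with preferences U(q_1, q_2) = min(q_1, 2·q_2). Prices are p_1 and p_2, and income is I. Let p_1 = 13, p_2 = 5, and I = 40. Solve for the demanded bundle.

Here 2·13 + 5 = 31, giving q_1* = 2.5806 and q_2* = 1.2903.

q_1* = 2.5806, q_2* = 1.2903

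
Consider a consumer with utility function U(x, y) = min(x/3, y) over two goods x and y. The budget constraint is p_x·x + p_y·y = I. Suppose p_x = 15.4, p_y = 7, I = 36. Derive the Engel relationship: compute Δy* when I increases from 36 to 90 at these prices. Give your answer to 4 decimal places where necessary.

Leontief preferences: the optimum is at the kink where x/3 = y/1, i.e. y = (1/3)·x.
Budget: p_x·x + p_y·(1/3)·x = I, so (3·p_x + p_y)·x = 3·I.
Demand: x*(p_x,p_y,I) = 3·I/(3·p_x + p_y), y* = I/(3·p_x + p_y).
Here 3·15.4 + 7 = 53.2, giving y* = 0.6767.
At I' = 90: y* = 1.6917. Change: 1.6917 − 0.6767 = 1.015.

Δy* = 1.015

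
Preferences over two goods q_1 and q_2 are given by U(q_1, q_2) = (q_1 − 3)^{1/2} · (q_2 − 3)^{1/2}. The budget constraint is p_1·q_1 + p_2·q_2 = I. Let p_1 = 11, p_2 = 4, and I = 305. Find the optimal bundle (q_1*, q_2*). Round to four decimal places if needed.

q_1* = 14.8182, q_2* = 35.5

MRS = (q_2−3)/(q_1−3). Tangency with p_1/p_2 gives q_2−3 = (p_1/p_2)·(q_1−3).
Substituting into the budget: q_1* = 3 + 0.5·(I − 3·p_1 − 3·p_2)/p_1, and q_2* = 3 + 0.5·(…)/p_2.
Discretionary income = 305 − 3·11 − 3·4 = 260; q_1* = 3 + 0.5·260/11 = 14.8182; q_2* = 3 + 0.5·260/4 = 35.5.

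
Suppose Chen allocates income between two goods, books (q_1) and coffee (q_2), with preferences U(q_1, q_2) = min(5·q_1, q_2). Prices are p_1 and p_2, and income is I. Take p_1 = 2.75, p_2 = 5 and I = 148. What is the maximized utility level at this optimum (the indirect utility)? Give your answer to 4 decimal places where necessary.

With perfect complements, no substitution: consume in ratio q_1:q_2 = 1:5.
Budget: p_1·q_1 + p_2·5·q_1 = I, so (p_1 + 5·p_2)·q_1 = I.
Demand: q_1*(p_1,p_2,I) = I/(p_1 + 5·p_2), q_2* = 5·I/(p_1 + 5·p_2).
Here 2.75 + 5·5 = 27.75, giving q_1* = 5.3333 and q_2* = 26.6667.
Utility at the optimum: U(5.3333, 26.6667) = 26.6667.

V = 26.6667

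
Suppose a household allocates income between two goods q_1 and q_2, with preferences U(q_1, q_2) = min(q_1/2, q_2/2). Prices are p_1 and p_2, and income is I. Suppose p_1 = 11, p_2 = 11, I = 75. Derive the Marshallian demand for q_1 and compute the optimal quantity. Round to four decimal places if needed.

q_1* = 3.4091

Here 2·11 + 2·11 = 44, giving q_1* = 3.4091.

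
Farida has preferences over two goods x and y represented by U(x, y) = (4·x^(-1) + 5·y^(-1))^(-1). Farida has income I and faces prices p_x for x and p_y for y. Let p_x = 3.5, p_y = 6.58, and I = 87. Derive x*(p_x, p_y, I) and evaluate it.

x* = 9.8134

Substitute y = (y/x)·x into the budget: x* = I/(p_x + p_y·(y/x)).
Numerically y/x = 0.81541, so x* = 87/(3.5 + 6.58·0.81541) = 9.8134.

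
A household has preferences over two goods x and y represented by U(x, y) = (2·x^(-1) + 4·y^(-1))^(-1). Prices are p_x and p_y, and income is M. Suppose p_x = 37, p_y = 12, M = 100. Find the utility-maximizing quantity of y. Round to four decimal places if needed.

MU_x ∝ 2·x^(-2), MU_y ∝ 4·y^(-2), so MRS = (1/2)·(y/x)^(2) = p_x/p_y.
Hence y/x = (2·p_x/p_y)^(1/(2)), i.e. raised to the 0.5 power.
With the ratio pinned down, the budget gives x* = M/(p_x + p_y·(y/x)) and y* = (y/x)·x*.
Numerically y/x = 2.483277, so x* = 100/(37 + 12·2.483277) = 1.497 and y* = 2.483277·1.497 = 3.7175.

y* = 3.7175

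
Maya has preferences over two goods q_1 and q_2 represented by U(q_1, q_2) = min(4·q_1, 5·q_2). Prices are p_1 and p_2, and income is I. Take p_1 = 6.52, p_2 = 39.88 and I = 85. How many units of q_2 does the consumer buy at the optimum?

q_2* = 1.7697

Leontief preferences: the optimum is at the kink where q_1/5 = q_2/4, i.e. q_2 = (4/5)·q_1.
Budget: p_1·q_1 + p_2·(4/5)·q_1 = I, so (5·p_1 + 4·p_2)·q_1 = 5·I.
Demand: q_1*(p_1,p_2,I) = 5·I/(5·p_1 + 4·p_2), q_2* = 4·I/(5·p_1 + 4·p_2).
Here 5·6.52 + 4·39.88 = 192.12, giving q_2* = 1.7697.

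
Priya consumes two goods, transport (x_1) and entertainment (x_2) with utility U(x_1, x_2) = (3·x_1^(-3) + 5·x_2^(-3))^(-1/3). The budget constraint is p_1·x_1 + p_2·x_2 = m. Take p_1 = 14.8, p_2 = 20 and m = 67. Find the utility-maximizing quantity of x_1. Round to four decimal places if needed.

x_1* = 1.8675

From the CES first-order condition, (3/5)·(x_2/x_1)^(4) = p_1/p_2.
Solve for the ratio: x_2/x_1 = [(5/3)·p_1/p_2]^(0.25).
With the ratio pinned down, the budget gives x_1* = m/(p_1 + p_2·(x_2/x_1)) and x_2* = (x_2/x_1)·x_1*.
Numerically x_2/x_1 = 1.053829, so x_1* = 67/(14.8 + 20·1.053829) = 1.8675.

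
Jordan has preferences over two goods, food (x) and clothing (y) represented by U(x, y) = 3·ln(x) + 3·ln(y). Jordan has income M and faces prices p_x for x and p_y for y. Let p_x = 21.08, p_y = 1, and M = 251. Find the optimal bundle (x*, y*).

x* = 5.9535, y* = 125.5

Tangency: MRS = y/x = p_x/p_y.
So 3·p_y·y = 3·p_x·x; combined with the budget, a share 0.5 of income goes to x.
Demand: x*(p_x,p_y,M) = 0.5·M/p_x and y* = 0.5·M/p_y.
At p_x=21.08, p_y=1, M=251: x* = 0.5·251/21.08 = 5.9535, y* = 125.5.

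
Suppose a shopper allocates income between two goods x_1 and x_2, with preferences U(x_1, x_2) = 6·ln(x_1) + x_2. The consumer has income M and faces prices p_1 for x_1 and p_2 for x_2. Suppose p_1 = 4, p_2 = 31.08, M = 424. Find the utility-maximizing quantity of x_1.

x_1* = 46.62

MU_x_1 = 6/x_1, MU_x_2 = 1. Tangency: 6/x_1 = p_1/p_2.
So x_1*(p_1,p_2) = 6·p_2/p_1, independent of income; and x_2* = (M − 6·p_2)/p_2.
At the given prices: x_1* = 6·31.08/4 = 46.62.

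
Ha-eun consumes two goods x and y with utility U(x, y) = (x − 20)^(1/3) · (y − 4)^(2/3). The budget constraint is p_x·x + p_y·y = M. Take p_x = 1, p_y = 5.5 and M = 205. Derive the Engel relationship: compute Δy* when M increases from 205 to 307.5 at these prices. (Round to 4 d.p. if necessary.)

Discretionary income = 205 − 20·1 − 4·5.5 = 163; y* = 4 + 2/3·163/5.5 = 23.7576.
At M' = 307.5: y* = 36.1818. Change: 36.1818 − 23.7576 = 12.4242.

Δy* = 12.4242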